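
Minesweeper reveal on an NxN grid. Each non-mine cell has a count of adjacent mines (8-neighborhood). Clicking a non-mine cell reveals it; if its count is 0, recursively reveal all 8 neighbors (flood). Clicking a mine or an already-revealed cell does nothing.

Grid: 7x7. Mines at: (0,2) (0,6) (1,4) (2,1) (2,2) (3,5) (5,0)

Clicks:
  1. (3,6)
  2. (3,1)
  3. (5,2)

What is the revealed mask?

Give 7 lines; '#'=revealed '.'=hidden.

Answer: .......
.......
.......
.####.#
.######
.######
.######

Derivation:
Click 1 (3,6) count=1: revealed 1 new [(3,6)] -> total=1
Click 2 (3,1) count=2: revealed 1 new [(3,1)] -> total=2
Click 3 (5,2) count=0: revealed 21 new [(3,2) (3,3) (3,4) (4,1) (4,2) (4,3) (4,4) (4,5) (4,6) (5,1) (5,2) (5,3) (5,4) (5,5) (5,6) (6,1) (6,2) (6,3) (6,4) (6,5) (6,6)] -> total=23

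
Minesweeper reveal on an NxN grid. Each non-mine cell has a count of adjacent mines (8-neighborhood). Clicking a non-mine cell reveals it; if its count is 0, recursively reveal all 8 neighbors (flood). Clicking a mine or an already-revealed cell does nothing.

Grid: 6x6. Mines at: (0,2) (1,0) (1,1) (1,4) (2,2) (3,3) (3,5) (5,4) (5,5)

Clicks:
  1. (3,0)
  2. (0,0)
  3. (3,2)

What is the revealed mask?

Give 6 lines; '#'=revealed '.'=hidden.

Answer: #.....
......
##....
###...
####..
####..

Derivation:
Click 1 (3,0) count=0: revealed 13 new [(2,0) (2,1) (3,0) (3,1) (3,2) (4,0) (4,1) (4,2) (4,3) (5,0) (5,1) (5,2) (5,3)] -> total=13
Click 2 (0,0) count=2: revealed 1 new [(0,0)] -> total=14
Click 3 (3,2) count=2: revealed 0 new [(none)] -> total=14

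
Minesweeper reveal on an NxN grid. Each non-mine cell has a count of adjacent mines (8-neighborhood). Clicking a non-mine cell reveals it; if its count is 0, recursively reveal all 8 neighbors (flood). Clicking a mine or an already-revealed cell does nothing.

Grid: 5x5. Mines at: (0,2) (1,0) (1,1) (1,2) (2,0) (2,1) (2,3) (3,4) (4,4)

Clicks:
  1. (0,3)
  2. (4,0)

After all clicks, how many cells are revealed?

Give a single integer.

Answer: 9

Derivation:
Click 1 (0,3) count=2: revealed 1 new [(0,3)] -> total=1
Click 2 (4,0) count=0: revealed 8 new [(3,0) (3,1) (3,2) (3,3) (4,0) (4,1) (4,2) (4,3)] -> total=9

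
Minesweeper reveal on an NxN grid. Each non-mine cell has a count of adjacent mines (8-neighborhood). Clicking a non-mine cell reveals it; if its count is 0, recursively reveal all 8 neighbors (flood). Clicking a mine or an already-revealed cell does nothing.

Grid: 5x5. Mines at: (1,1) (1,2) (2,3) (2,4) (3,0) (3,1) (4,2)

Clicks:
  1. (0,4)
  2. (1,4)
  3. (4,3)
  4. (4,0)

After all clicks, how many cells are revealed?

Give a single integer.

Answer: 6

Derivation:
Click 1 (0,4) count=0: revealed 4 new [(0,3) (0,4) (1,3) (1,4)] -> total=4
Click 2 (1,4) count=2: revealed 0 new [(none)] -> total=4
Click 3 (4,3) count=1: revealed 1 new [(4,3)] -> total=5
Click 4 (4,0) count=2: revealed 1 new [(4,0)] -> total=6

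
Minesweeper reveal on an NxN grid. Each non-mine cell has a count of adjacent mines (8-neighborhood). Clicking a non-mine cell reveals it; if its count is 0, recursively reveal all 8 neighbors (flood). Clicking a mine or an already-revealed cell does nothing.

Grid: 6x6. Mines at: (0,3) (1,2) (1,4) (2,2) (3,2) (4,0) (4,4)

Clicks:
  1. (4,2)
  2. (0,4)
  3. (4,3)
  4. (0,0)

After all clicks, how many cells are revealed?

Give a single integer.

Click 1 (4,2) count=1: revealed 1 new [(4,2)] -> total=1
Click 2 (0,4) count=2: revealed 1 new [(0,4)] -> total=2
Click 3 (4,3) count=2: revealed 1 new [(4,3)] -> total=3
Click 4 (0,0) count=0: revealed 8 new [(0,0) (0,1) (1,0) (1,1) (2,0) (2,1) (3,0) (3,1)] -> total=11

Answer: 11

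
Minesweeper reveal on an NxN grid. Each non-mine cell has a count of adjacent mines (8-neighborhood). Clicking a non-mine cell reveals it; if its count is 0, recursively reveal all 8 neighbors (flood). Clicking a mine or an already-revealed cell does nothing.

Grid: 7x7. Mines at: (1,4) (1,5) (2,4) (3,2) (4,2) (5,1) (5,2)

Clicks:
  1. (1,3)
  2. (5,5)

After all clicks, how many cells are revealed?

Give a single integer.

Answer: 19

Derivation:
Click 1 (1,3) count=2: revealed 1 new [(1,3)] -> total=1
Click 2 (5,5) count=0: revealed 18 new [(2,5) (2,6) (3,3) (3,4) (3,5) (3,6) (4,3) (4,4) (4,5) (4,6) (5,3) (5,4) (5,5) (5,6) (6,3) (6,4) (6,5) (6,6)] -> total=19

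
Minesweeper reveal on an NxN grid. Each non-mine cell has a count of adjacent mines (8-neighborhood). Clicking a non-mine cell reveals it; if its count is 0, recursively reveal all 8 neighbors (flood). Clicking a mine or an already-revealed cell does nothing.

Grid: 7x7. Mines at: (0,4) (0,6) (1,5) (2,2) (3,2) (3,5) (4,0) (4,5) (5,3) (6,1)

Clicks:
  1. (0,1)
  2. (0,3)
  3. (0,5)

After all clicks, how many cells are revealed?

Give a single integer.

Answer: 13

Derivation:
Click 1 (0,1) count=0: revealed 12 new [(0,0) (0,1) (0,2) (0,3) (1,0) (1,1) (1,2) (1,3) (2,0) (2,1) (3,0) (3,1)] -> total=12
Click 2 (0,3) count=1: revealed 0 new [(none)] -> total=12
Click 3 (0,5) count=3: revealed 1 new [(0,5)] -> total=13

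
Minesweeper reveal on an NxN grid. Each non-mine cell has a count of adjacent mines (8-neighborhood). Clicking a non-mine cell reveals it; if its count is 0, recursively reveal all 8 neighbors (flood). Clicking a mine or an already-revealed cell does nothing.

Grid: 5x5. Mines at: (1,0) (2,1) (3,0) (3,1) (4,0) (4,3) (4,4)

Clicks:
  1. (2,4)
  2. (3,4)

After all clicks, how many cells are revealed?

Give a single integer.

Answer: 14

Derivation:
Click 1 (2,4) count=0: revealed 14 new [(0,1) (0,2) (0,3) (0,4) (1,1) (1,2) (1,3) (1,4) (2,2) (2,3) (2,4) (3,2) (3,3) (3,4)] -> total=14
Click 2 (3,4) count=2: revealed 0 new [(none)] -> total=14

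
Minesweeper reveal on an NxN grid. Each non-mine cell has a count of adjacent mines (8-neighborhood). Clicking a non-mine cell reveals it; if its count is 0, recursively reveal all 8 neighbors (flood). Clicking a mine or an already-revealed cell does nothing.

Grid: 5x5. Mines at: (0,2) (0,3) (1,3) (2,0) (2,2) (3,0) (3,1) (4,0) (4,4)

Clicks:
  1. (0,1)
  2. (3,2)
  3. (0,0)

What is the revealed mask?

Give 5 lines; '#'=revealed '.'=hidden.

Click 1 (0,1) count=1: revealed 1 new [(0,1)] -> total=1
Click 2 (3,2) count=2: revealed 1 new [(3,2)] -> total=2
Click 3 (0,0) count=0: revealed 3 new [(0,0) (1,0) (1,1)] -> total=5

Answer: ##...
##...
.....
..#..
.....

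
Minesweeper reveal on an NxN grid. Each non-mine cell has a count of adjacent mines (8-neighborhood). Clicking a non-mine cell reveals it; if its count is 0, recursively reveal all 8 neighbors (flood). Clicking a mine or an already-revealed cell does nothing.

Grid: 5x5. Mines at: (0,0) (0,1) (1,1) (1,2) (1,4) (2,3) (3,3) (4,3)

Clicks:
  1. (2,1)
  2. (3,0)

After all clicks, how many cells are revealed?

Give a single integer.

Answer: 9

Derivation:
Click 1 (2,1) count=2: revealed 1 new [(2,1)] -> total=1
Click 2 (3,0) count=0: revealed 8 new [(2,0) (2,2) (3,0) (3,1) (3,2) (4,0) (4,1) (4,2)] -> total=9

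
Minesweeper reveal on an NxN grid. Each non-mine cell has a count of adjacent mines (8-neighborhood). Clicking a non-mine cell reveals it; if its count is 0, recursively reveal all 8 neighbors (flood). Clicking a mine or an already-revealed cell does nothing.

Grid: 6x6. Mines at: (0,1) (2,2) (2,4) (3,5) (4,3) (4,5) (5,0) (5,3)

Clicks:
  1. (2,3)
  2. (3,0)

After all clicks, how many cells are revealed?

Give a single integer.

Answer: 9

Derivation:
Click 1 (2,3) count=2: revealed 1 new [(2,3)] -> total=1
Click 2 (3,0) count=0: revealed 8 new [(1,0) (1,1) (2,0) (2,1) (3,0) (3,1) (4,0) (4,1)] -> total=9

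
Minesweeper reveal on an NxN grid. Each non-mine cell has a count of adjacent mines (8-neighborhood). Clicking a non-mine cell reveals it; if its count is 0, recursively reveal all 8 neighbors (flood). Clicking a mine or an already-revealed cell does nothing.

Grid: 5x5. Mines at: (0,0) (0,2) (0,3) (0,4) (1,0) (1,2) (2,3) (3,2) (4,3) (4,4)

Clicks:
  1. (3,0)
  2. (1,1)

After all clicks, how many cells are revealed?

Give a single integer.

Answer: 7

Derivation:
Click 1 (3,0) count=0: revealed 6 new [(2,0) (2,1) (3,0) (3,1) (4,0) (4,1)] -> total=6
Click 2 (1,1) count=4: revealed 1 new [(1,1)] -> total=7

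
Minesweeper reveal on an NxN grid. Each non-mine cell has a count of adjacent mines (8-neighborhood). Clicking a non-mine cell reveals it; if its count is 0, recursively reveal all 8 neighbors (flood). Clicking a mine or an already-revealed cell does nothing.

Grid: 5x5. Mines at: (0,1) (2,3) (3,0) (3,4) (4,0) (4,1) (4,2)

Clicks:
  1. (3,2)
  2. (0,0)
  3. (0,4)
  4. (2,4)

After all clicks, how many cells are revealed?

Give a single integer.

Answer: 9

Derivation:
Click 1 (3,2) count=3: revealed 1 new [(3,2)] -> total=1
Click 2 (0,0) count=1: revealed 1 new [(0,0)] -> total=2
Click 3 (0,4) count=0: revealed 6 new [(0,2) (0,3) (0,4) (1,2) (1,3) (1,4)] -> total=8
Click 4 (2,4) count=2: revealed 1 new [(2,4)] -> total=9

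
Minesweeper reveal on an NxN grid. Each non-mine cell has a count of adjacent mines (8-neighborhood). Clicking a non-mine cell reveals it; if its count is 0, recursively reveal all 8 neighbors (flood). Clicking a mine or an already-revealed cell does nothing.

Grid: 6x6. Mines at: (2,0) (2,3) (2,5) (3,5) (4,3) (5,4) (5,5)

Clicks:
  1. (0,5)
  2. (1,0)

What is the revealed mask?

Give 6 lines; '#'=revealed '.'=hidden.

Answer: ######
######
......
......
......
......

Derivation:
Click 1 (0,5) count=0: revealed 12 new [(0,0) (0,1) (0,2) (0,3) (0,4) (0,5) (1,0) (1,1) (1,2) (1,3) (1,4) (1,5)] -> total=12
Click 2 (1,0) count=1: revealed 0 new [(none)] -> total=12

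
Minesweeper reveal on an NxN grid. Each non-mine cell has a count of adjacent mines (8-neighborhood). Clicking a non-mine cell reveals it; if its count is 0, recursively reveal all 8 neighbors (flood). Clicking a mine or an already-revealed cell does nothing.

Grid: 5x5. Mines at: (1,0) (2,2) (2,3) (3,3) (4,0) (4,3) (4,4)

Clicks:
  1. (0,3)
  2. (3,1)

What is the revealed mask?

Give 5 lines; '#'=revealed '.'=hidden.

Click 1 (0,3) count=0: revealed 8 new [(0,1) (0,2) (0,3) (0,4) (1,1) (1,2) (1,3) (1,4)] -> total=8
Click 2 (3,1) count=2: revealed 1 new [(3,1)] -> total=9

Answer: .####
.####
.....
.#...
.....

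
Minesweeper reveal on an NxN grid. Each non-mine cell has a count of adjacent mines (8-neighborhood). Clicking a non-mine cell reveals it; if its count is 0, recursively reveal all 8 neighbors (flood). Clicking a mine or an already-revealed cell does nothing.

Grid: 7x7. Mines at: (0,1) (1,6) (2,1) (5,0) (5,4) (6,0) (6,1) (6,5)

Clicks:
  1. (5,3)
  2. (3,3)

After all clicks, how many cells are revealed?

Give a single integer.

Click 1 (5,3) count=1: revealed 1 new [(5,3)] -> total=1
Click 2 (3,3) count=0: revealed 29 new [(0,2) (0,3) (0,4) (0,5) (1,2) (1,3) (1,4) (1,5) (2,2) (2,3) (2,4) (2,5) (2,6) (3,1) (3,2) (3,3) (3,4) (3,5) (3,6) (4,1) (4,2) (4,3) (4,4) (4,5) (4,6) (5,1) (5,2) (5,5) (5,6)] -> total=30

Answer: 30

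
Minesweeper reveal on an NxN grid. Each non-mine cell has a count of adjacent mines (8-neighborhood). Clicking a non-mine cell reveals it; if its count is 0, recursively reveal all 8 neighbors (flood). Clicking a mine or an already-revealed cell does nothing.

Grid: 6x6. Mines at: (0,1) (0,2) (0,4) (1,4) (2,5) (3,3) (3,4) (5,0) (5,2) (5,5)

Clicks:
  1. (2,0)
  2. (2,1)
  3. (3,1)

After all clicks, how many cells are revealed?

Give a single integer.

Answer: 12

Derivation:
Click 1 (2,0) count=0: revealed 12 new [(1,0) (1,1) (1,2) (2,0) (2,1) (2,2) (3,0) (3,1) (3,2) (4,0) (4,1) (4,2)] -> total=12
Click 2 (2,1) count=0: revealed 0 new [(none)] -> total=12
Click 3 (3,1) count=0: revealed 0 new [(none)] -> total=12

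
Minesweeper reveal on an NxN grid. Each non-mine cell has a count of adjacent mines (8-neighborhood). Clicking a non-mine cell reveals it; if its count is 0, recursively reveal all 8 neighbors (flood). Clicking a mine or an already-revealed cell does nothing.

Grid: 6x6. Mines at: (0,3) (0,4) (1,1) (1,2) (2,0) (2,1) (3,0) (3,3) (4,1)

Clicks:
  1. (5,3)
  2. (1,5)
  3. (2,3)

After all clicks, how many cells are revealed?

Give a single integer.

Click 1 (5,3) count=0: revealed 14 new [(1,4) (1,5) (2,4) (2,5) (3,4) (3,5) (4,2) (4,3) (4,4) (4,5) (5,2) (5,3) (5,4) (5,5)] -> total=14
Click 2 (1,5) count=1: revealed 0 new [(none)] -> total=14
Click 3 (2,3) count=2: revealed 1 new [(2,3)] -> total=15

Answer: 15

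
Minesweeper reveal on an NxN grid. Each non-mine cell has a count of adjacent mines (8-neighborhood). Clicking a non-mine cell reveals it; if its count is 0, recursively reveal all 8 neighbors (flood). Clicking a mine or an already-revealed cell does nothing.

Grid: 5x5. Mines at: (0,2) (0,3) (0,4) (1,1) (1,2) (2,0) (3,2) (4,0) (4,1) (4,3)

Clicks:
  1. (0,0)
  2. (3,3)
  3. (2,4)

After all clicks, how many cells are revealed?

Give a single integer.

Click 1 (0,0) count=1: revealed 1 new [(0,0)] -> total=1
Click 2 (3,3) count=2: revealed 1 new [(3,3)] -> total=2
Click 3 (2,4) count=0: revealed 5 new [(1,3) (1,4) (2,3) (2,4) (3,4)] -> total=7

Answer: 7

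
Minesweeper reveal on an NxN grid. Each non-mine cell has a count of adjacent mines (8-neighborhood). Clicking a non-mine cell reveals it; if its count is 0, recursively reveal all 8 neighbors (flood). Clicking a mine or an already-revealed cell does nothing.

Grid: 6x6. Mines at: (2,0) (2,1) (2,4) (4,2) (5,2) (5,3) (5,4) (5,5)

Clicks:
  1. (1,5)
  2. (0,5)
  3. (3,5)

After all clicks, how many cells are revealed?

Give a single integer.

Answer: 13

Derivation:
Click 1 (1,5) count=1: revealed 1 new [(1,5)] -> total=1
Click 2 (0,5) count=0: revealed 11 new [(0,0) (0,1) (0,2) (0,3) (0,4) (0,5) (1,0) (1,1) (1,2) (1,3) (1,4)] -> total=12
Click 3 (3,5) count=1: revealed 1 new [(3,5)] -> total=13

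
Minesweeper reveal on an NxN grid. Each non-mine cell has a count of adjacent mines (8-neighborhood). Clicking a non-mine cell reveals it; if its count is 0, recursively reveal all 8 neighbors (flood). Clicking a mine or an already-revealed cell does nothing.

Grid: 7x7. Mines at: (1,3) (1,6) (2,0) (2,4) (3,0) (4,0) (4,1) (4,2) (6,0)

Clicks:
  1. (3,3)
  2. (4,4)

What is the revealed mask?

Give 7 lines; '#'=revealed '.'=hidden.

Answer: .......
.......
.....##
...####
...####
.######
.######

Derivation:
Click 1 (3,3) count=2: revealed 1 new [(3,3)] -> total=1
Click 2 (4,4) count=0: revealed 21 new [(2,5) (2,6) (3,4) (3,5) (3,6) (4,3) (4,4) (4,5) (4,6) (5,1) (5,2) (5,3) (5,4) (5,5) (5,6) (6,1) (6,2) (6,3) (6,4) (6,5) (6,6)] -> total=22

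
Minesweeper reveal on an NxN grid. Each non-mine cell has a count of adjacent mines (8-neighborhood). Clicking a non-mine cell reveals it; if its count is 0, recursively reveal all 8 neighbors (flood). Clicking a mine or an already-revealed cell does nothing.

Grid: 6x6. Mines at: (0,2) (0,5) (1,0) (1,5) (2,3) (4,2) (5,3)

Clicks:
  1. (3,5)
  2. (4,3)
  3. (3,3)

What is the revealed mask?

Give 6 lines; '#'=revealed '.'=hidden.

Answer: ......
......
....##
...###
...###
....##

Derivation:
Click 1 (3,5) count=0: revealed 8 new [(2,4) (2,5) (3,4) (3,5) (4,4) (4,5) (5,4) (5,5)] -> total=8
Click 2 (4,3) count=2: revealed 1 new [(4,3)] -> total=9
Click 3 (3,3) count=2: revealed 1 new [(3,3)] -> total=10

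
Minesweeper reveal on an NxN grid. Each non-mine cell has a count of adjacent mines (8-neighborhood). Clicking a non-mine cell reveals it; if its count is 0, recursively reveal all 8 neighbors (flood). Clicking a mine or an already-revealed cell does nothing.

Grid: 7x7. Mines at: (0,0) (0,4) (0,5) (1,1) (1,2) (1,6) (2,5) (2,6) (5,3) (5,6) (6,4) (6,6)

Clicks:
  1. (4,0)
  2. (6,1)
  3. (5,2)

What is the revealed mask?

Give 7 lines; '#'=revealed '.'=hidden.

Answer: .......
.......
#####..
#####..
#####..
###....
###....

Derivation:
Click 1 (4,0) count=0: revealed 21 new [(2,0) (2,1) (2,2) (2,3) (2,4) (3,0) (3,1) (3,2) (3,3) (3,4) (4,0) (4,1) (4,2) (4,3) (4,4) (5,0) (5,1) (5,2) (6,0) (6,1) (6,2)] -> total=21
Click 2 (6,1) count=0: revealed 0 new [(none)] -> total=21
Click 3 (5,2) count=1: revealed 0 new [(none)] -> total=21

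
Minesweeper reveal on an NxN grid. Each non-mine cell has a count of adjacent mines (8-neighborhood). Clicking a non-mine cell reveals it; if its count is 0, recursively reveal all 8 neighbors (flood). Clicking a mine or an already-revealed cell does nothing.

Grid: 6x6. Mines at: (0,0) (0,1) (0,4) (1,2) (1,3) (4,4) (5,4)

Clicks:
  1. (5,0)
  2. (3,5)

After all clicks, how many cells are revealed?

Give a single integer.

Click 1 (5,0) count=0: revealed 18 new [(1,0) (1,1) (2,0) (2,1) (2,2) (2,3) (3,0) (3,1) (3,2) (3,3) (4,0) (4,1) (4,2) (4,3) (5,0) (5,1) (5,2) (5,3)] -> total=18
Click 2 (3,5) count=1: revealed 1 new [(3,5)] -> total=19

Answer: 19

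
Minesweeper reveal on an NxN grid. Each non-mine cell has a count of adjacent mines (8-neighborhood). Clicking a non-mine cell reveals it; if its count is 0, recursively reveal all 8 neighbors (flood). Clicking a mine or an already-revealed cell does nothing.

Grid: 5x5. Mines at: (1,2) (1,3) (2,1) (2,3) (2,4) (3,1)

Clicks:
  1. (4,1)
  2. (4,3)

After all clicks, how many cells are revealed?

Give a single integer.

Answer: 7

Derivation:
Click 1 (4,1) count=1: revealed 1 new [(4,1)] -> total=1
Click 2 (4,3) count=0: revealed 6 new [(3,2) (3,3) (3,4) (4,2) (4,3) (4,4)] -> total=7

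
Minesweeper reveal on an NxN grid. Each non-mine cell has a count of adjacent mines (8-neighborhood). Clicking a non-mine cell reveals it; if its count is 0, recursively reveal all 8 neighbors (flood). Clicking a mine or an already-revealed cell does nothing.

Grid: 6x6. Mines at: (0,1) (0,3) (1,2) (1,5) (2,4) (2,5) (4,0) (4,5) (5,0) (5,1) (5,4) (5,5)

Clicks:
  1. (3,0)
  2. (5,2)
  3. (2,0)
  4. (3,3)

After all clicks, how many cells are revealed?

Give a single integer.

Click 1 (3,0) count=1: revealed 1 new [(3,0)] -> total=1
Click 2 (5,2) count=1: revealed 1 new [(5,2)] -> total=2
Click 3 (2,0) count=0: revealed 5 new [(1,0) (1,1) (2,0) (2,1) (3,1)] -> total=7
Click 4 (3,3) count=1: revealed 1 new [(3,3)] -> total=8

Answer: 8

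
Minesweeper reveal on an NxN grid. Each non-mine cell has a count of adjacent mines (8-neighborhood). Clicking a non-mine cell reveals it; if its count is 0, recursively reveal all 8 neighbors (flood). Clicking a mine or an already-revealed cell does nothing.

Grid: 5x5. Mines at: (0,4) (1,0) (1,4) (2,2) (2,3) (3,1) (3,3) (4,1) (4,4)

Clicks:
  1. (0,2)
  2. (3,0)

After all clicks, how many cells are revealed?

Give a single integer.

Answer: 7

Derivation:
Click 1 (0,2) count=0: revealed 6 new [(0,1) (0,2) (0,3) (1,1) (1,2) (1,3)] -> total=6
Click 2 (3,0) count=2: revealed 1 new [(3,0)] -> total=7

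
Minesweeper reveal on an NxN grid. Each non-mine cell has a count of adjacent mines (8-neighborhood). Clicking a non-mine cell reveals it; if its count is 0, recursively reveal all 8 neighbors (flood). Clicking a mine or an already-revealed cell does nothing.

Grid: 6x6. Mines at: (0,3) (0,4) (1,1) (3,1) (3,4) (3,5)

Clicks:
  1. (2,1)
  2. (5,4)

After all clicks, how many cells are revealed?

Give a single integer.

Answer: 13

Derivation:
Click 1 (2,1) count=2: revealed 1 new [(2,1)] -> total=1
Click 2 (5,4) count=0: revealed 12 new [(4,0) (4,1) (4,2) (4,3) (4,4) (4,5) (5,0) (5,1) (5,2) (5,3) (5,4) (5,5)] -> total=13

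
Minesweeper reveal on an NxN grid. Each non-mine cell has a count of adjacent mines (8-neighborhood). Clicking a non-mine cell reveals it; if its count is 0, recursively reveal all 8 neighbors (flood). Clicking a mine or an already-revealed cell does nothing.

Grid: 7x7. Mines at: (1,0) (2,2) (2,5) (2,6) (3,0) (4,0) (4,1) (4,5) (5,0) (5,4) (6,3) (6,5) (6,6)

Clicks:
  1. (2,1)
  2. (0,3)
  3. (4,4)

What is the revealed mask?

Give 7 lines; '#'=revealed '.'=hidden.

Answer: .######
.######
.#.....
.......
....#..
.......
.......

Derivation:
Click 1 (2,1) count=3: revealed 1 new [(2,1)] -> total=1
Click 2 (0,3) count=0: revealed 12 new [(0,1) (0,2) (0,3) (0,4) (0,5) (0,6) (1,1) (1,2) (1,3) (1,4) (1,5) (1,6)] -> total=13
Click 3 (4,4) count=2: revealed 1 new [(4,4)] -> total=14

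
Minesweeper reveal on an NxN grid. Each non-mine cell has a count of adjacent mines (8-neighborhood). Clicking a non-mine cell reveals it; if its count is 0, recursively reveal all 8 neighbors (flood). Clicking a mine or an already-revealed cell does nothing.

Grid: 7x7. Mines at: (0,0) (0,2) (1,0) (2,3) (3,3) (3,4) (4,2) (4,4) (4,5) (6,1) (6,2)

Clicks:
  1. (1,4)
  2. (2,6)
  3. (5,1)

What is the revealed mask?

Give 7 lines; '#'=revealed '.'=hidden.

Click 1 (1,4) count=1: revealed 1 new [(1,4)] -> total=1
Click 2 (2,6) count=0: revealed 12 new [(0,3) (0,4) (0,5) (0,6) (1,3) (1,5) (1,6) (2,4) (2,5) (2,6) (3,5) (3,6)] -> total=13
Click 3 (5,1) count=3: revealed 1 new [(5,1)] -> total=14

Answer: ...####
...####
....###
.....##
.......
.#.....
.......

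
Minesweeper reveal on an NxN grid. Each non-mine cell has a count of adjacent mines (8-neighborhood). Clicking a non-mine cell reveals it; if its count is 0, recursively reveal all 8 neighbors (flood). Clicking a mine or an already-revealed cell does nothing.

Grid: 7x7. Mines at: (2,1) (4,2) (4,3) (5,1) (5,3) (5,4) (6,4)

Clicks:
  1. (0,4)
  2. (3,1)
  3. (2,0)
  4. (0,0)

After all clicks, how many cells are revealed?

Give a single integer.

Answer: 33

Derivation:
Click 1 (0,4) count=0: revealed 31 new [(0,0) (0,1) (0,2) (0,3) (0,4) (0,5) (0,6) (1,0) (1,1) (1,2) (1,3) (1,4) (1,5) (1,6) (2,2) (2,3) (2,4) (2,5) (2,6) (3,2) (3,3) (3,4) (3,5) (3,6) (4,4) (4,5) (4,6) (5,5) (5,6) (6,5) (6,6)] -> total=31
Click 2 (3,1) count=2: revealed 1 new [(3,1)] -> total=32
Click 3 (2,0) count=1: revealed 1 new [(2,0)] -> total=33
Click 4 (0,0) count=0: revealed 0 new [(none)] -> total=33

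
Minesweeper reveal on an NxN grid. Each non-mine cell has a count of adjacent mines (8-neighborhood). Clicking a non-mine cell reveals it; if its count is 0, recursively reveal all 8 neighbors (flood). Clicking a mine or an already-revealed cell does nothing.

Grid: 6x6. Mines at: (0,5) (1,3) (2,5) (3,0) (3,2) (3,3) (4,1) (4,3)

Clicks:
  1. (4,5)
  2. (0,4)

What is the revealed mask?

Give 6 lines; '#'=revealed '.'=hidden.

Answer: ....#.
......
......
....##
....##
....##

Derivation:
Click 1 (4,5) count=0: revealed 6 new [(3,4) (3,5) (4,4) (4,5) (5,4) (5,5)] -> total=6
Click 2 (0,4) count=2: revealed 1 new [(0,4)] -> total=7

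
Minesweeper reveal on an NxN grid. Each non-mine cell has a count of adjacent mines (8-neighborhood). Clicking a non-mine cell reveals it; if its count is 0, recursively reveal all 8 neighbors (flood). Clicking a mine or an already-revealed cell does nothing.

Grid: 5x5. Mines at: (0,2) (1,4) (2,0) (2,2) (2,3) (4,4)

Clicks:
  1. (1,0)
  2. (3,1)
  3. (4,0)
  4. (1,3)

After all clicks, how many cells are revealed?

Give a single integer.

Click 1 (1,0) count=1: revealed 1 new [(1,0)] -> total=1
Click 2 (3,1) count=2: revealed 1 new [(3,1)] -> total=2
Click 3 (4,0) count=0: revealed 7 new [(3,0) (3,2) (3,3) (4,0) (4,1) (4,2) (4,3)] -> total=9
Click 4 (1,3) count=4: revealed 1 new [(1,3)] -> total=10

Answer: 10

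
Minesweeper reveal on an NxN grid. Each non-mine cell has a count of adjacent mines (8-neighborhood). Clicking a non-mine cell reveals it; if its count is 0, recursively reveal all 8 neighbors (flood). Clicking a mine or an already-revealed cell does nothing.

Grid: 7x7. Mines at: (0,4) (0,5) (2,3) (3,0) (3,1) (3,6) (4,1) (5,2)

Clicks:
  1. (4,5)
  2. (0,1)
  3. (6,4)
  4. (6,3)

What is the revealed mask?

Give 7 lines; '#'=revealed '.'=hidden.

Click 1 (4,5) count=1: revealed 1 new [(4,5)] -> total=1
Click 2 (0,1) count=0: revealed 11 new [(0,0) (0,1) (0,2) (0,3) (1,0) (1,1) (1,2) (1,3) (2,0) (2,1) (2,2)] -> total=12
Click 3 (6,4) count=0: revealed 14 new [(3,3) (3,4) (3,5) (4,3) (4,4) (4,6) (5,3) (5,4) (5,5) (5,6) (6,3) (6,4) (6,5) (6,6)] -> total=26
Click 4 (6,3) count=1: revealed 0 new [(none)] -> total=26

Answer: ####...
####...
###....
...###.
...####
...####
...####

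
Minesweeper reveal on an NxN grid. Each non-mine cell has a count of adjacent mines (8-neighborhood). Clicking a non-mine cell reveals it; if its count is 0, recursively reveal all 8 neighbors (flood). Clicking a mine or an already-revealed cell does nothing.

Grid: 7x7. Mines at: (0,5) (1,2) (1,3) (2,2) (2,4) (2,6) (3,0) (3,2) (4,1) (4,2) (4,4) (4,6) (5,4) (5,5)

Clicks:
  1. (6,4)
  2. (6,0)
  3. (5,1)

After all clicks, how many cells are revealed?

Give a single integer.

Click 1 (6,4) count=2: revealed 1 new [(6,4)] -> total=1
Click 2 (6,0) count=0: revealed 8 new [(5,0) (5,1) (5,2) (5,3) (6,0) (6,1) (6,2) (6,3)] -> total=9
Click 3 (5,1) count=2: revealed 0 new [(none)] -> total=9

Answer: 9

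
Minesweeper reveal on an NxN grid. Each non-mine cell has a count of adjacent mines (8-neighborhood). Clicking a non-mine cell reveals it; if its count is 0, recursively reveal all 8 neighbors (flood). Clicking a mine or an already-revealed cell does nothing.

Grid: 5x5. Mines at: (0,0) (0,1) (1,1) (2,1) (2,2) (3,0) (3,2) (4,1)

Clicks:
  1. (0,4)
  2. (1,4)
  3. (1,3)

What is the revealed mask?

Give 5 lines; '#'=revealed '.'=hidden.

Answer: ..###
..###
...##
...##
...##

Derivation:
Click 1 (0,4) count=0: revealed 12 new [(0,2) (0,3) (0,4) (1,2) (1,3) (1,4) (2,3) (2,4) (3,3) (3,4) (4,3) (4,4)] -> total=12
Click 2 (1,4) count=0: revealed 0 new [(none)] -> total=12
Click 3 (1,3) count=1: revealed 0 new [(none)] -> total=12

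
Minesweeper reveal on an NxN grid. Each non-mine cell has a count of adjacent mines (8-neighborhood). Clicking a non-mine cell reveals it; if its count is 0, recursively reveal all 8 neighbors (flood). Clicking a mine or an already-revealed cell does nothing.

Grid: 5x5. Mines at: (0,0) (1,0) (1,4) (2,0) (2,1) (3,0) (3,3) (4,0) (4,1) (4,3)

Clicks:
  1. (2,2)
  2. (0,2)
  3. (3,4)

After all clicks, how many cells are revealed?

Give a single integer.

Click 1 (2,2) count=2: revealed 1 new [(2,2)] -> total=1
Click 2 (0,2) count=0: revealed 6 new [(0,1) (0,2) (0,3) (1,1) (1,2) (1,3)] -> total=7
Click 3 (3,4) count=2: revealed 1 new [(3,4)] -> total=8

Answer: 8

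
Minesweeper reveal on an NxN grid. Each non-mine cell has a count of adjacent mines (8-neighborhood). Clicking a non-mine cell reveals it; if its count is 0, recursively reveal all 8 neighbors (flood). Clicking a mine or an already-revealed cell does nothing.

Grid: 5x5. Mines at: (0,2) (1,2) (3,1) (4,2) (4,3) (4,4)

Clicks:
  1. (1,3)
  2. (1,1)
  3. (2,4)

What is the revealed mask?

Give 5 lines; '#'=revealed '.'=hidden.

Click 1 (1,3) count=2: revealed 1 new [(1,3)] -> total=1
Click 2 (1,1) count=2: revealed 1 new [(1,1)] -> total=2
Click 3 (2,4) count=0: revealed 7 new [(0,3) (0,4) (1,4) (2,3) (2,4) (3,3) (3,4)] -> total=9

Answer: ...##
.#.##
...##
...##
.....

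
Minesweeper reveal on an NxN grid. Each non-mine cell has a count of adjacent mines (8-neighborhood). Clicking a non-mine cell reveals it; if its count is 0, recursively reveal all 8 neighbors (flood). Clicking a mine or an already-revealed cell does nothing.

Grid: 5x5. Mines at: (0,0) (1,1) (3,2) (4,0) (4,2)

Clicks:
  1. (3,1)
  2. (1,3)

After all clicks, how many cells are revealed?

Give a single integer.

Click 1 (3,1) count=3: revealed 1 new [(3,1)] -> total=1
Click 2 (1,3) count=0: revealed 13 new [(0,2) (0,3) (0,4) (1,2) (1,3) (1,4) (2,2) (2,3) (2,4) (3,3) (3,4) (4,3) (4,4)] -> total=14

Answer: 14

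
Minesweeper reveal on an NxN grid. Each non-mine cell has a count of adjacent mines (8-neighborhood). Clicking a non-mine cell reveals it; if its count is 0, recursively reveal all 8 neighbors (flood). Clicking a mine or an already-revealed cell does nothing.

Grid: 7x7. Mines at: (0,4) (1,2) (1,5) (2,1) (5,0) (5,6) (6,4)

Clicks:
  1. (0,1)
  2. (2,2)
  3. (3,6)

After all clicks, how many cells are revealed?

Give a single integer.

Click 1 (0,1) count=1: revealed 1 new [(0,1)] -> total=1
Click 2 (2,2) count=2: revealed 1 new [(2,2)] -> total=2
Click 3 (3,6) count=0: revealed 24 new [(2,3) (2,4) (2,5) (2,6) (3,1) (3,2) (3,3) (3,4) (3,5) (3,6) (4,1) (4,2) (4,3) (4,4) (4,5) (4,6) (5,1) (5,2) (5,3) (5,4) (5,5) (6,1) (6,2) (6,3)] -> total=26

Answer: 26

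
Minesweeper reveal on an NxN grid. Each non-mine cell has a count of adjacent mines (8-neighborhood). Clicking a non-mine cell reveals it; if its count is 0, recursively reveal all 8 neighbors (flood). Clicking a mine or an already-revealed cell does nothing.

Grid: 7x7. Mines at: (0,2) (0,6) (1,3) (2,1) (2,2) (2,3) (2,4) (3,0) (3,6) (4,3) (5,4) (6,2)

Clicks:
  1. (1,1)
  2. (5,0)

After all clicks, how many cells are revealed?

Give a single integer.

Click 1 (1,1) count=3: revealed 1 new [(1,1)] -> total=1
Click 2 (5,0) count=0: revealed 6 new [(4,0) (4,1) (5,0) (5,1) (6,0) (6,1)] -> total=7

Answer: 7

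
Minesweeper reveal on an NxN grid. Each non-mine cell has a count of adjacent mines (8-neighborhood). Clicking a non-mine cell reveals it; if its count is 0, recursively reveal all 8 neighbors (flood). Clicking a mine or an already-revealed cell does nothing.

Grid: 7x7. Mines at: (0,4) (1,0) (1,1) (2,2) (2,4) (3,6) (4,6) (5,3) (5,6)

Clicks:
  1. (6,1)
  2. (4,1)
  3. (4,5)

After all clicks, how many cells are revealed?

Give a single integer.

Click 1 (6,1) count=0: revealed 14 new [(2,0) (2,1) (3,0) (3,1) (3,2) (4,0) (4,1) (4,2) (5,0) (5,1) (5,2) (6,0) (6,1) (6,2)] -> total=14
Click 2 (4,1) count=0: revealed 0 new [(none)] -> total=14
Click 3 (4,5) count=3: revealed 1 new [(4,5)] -> total=15

Answer: 15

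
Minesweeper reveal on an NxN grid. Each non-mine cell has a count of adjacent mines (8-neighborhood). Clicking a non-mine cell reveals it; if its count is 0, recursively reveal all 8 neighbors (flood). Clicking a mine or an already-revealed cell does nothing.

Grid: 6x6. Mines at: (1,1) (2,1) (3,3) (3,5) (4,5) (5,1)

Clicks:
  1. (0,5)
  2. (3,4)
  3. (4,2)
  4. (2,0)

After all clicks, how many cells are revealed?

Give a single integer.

Answer: 15

Derivation:
Click 1 (0,5) count=0: revealed 12 new [(0,2) (0,3) (0,4) (0,5) (1,2) (1,3) (1,4) (1,5) (2,2) (2,3) (2,4) (2,5)] -> total=12
Click 2 (3,4) count=3: revealed 1 new [(3,4)] -> total=13
Click 3 (4,2) count=2: revealed 1 new [(4,2)] -> total=14
Click 4 (2,0) count=2: revealed 1 new [(2,0)] -> total=15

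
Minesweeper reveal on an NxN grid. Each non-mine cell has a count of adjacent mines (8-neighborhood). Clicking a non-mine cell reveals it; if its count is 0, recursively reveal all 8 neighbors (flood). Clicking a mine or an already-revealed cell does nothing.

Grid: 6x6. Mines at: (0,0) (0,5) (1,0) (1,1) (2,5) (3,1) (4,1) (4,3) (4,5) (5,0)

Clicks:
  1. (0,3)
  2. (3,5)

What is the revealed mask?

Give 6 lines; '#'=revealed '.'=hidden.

Answer: ..###.
..###.
..###.
..####
......
......

Derivation:
Click 1 (0,3) count=0: revealed 12 new [(0,2) (0,3) (0,4) (1,2) (1,3) (1,4) (2,2) (2,3) (2,4) (3,2) (3,3) (3,4)] -> total=12
Click 2 (3,5) count=2: revealed 1 new [(3,5)] -> total=13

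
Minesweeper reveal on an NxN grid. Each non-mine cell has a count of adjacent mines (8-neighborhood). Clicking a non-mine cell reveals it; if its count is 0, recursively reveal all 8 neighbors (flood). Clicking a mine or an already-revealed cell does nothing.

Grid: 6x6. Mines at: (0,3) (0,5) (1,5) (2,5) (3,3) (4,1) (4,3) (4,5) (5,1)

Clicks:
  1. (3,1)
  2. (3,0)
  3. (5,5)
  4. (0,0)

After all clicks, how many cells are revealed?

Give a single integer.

Click 1 (3,1) count=1: revealed 1 new [(3,1)] -> total=1
Click 2 (3,0) count=1: revealed 1 new [(3,0)] -> total=2
Click 3 (5,5) count=1: revealed 1 new [(5,5)] -> total=3
Click 4 (0,0) count=0: revealed 10 new [(0,0) (0,1) (0,2) (1,0) (1,1) (1,2) (2,0) (2,1) (2,2) (3,2)] -> total=13

Answer: 13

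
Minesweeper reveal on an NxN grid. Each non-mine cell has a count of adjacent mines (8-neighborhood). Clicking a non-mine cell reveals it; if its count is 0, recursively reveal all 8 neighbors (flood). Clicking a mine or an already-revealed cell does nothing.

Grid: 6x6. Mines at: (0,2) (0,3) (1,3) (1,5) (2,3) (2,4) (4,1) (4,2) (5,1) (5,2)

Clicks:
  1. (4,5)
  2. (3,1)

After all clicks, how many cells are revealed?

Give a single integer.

Answer: 10

Derivation:
Click 1 (4,5) count=0: revealed 9 new [(3,3) (3,4) (3,5) (4,3) (4,4) (4,5) (5,3) (5,4) (5,5)] -> total=9
Click 2 (3,1) count=2: revealed 1 new [(3,1)] -> total=10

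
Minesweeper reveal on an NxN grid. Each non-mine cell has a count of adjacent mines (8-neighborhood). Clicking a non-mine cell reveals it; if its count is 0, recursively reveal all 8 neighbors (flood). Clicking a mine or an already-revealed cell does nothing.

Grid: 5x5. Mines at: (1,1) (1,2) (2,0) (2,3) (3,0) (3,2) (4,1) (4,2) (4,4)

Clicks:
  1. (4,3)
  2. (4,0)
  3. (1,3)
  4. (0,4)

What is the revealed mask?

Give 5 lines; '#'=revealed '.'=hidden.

Click 1 (4,3) count=3: revealed 1 new [(4,3)] -> total=1
Click 2 (4,0) count=2: revealed 1 new [(4,0)] -> total=2
Click 3 (1,3) count=2: revealed 1 new [(1,3)] -> total=3
Click 4 (0,4) count=0: revealed 3 new [(0,3) (0,4) (1,4)] -> total=6

Answer: ...##
...##
.....
.....
#..#.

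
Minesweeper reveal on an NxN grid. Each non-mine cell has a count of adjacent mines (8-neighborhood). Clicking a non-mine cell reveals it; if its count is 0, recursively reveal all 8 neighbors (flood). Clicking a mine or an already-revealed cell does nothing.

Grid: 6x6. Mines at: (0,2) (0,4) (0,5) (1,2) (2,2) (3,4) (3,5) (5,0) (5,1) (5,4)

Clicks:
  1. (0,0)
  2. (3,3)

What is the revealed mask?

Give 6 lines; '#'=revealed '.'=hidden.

Click 1 (0,0) count=0: revealed 10 new [(0,0) (0,1) (1,0) (1,1) (2,0) (2,1) (3,0) (3,1) (4,0) (4,1)] -> total=10
Click 2 (3,3) count=2: revealed 1 new [(3,3)] -> total=11

Answer: ##....
##....
##....
##.#..
##....
......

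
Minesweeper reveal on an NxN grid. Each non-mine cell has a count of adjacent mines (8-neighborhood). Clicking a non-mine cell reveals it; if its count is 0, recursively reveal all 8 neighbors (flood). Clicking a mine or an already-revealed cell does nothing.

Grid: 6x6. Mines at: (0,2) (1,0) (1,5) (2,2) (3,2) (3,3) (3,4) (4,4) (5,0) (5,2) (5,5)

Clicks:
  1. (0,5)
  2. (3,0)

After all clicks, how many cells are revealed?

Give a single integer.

Answer: 7

Derivation:
Click 1 (0,5) count=1: revealed 1 new [(0,5)] -> total=1
Click 2 (3,0) count=0: revealed 6 new [(2,0) (2,1) (3,0) (3,1) (4,0) (4,1)] -> total=7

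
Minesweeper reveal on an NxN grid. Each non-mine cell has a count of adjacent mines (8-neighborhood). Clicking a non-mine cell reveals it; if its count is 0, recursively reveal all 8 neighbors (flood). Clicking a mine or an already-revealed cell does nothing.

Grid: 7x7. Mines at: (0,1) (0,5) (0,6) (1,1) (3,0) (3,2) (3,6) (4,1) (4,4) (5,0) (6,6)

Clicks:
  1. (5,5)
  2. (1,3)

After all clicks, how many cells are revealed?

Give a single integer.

Click 1 (5,5) count=2: revealed 1 new [(5,5)] -> total=1
Click 2 (1,3) count=0: revealed 14 new [(0,2) (0,3) (0,4) (1,2) (1,3) (1,4) (1,5) (2,2) (2,3) (2,4) (2,5) (3,3) (3,4) (3,5)] -> total=15

Answer: 15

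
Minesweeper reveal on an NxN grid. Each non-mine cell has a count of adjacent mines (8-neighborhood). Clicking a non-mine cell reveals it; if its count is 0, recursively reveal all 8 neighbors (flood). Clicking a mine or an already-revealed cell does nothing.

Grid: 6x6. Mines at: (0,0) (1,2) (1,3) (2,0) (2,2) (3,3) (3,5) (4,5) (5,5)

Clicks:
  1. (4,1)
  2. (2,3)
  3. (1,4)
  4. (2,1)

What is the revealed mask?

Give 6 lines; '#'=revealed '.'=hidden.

Answer: ......
....#.
.#.#..
###...
#####.
#####.

Derivation:
Click 1 (4,1) count=0: revealed 13 new [(3,0) (3,1) (3,2) (4,0) (4,1) (4,2) (4,3) (4,4) (5,0) (5,1) (5,2) (5,3) (5,4)] -> total=13
Click 2 (2,3) count=4: revealed 1 new [(2,3)] -> total=14
Click 3 (1,4) count=1: revealed 1 new [(1,4)] -> total=15
Click 4 (2,1) count=3: revealed 1 new [(2,1)] -> total=16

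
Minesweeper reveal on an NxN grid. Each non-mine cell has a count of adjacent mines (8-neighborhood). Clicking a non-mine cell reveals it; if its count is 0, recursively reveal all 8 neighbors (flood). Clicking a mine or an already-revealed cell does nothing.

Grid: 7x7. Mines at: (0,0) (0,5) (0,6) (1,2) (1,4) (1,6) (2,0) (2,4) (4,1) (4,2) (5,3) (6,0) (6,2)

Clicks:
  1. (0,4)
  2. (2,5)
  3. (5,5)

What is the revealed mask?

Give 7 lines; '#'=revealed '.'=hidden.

Answer: ....#..
.......
.....##
....###
....###
....###
....###

Derivation:
Click 1 (0,4) count=2: revealed 1 new [(0,4)] -> total=1
Click 2 (2,5) count=3: revealed 1 new [(2,5)] -> total=2
Click 3 (5,5) count=0: revealed 13 new [(2,6) (3,4) (3,5) (3,6) (4,4) (4,5) (4,6) (5,4) (5,5) (5,6) (6,4) (6,5) (6,6)] -> total=15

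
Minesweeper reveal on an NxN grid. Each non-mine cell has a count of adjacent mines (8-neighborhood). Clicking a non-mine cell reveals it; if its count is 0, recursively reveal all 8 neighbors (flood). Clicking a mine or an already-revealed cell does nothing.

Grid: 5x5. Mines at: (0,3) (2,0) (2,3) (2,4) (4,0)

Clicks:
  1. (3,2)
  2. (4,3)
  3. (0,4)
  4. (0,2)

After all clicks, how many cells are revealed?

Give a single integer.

Answer: 10

Derivation:
Click 1 (3,2) count=1: revealed 1 new [(3,2)] -> total=1
Click 2 (4,3) count=0: revealed 7 new [(3,1) (3,3) (3,4) (4,1) (4,2) (4,3) (4,4)] -> total=8
Click 3 (0,4) count=1: revealed 1 new [(0,4)] -> total=9
Click 4 (0,2) count=1: revealed 1 new [(0,2)] -> total=10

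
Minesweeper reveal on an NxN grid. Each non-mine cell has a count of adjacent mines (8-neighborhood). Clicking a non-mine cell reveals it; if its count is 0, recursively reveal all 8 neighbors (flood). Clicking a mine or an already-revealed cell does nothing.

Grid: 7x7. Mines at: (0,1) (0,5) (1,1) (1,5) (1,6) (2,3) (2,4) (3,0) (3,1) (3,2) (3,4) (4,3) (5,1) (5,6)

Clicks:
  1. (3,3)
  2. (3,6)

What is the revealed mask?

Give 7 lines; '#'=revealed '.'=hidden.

Click 1 (3,3) count=5: revealed 1 new [(3,3)] -> total=1
Click 2 (3,6) count=0: revealed 6 new [(2,5) (2,6) (3,5) (3,6) (4,5) (4,6)] -> total=7

Answer: .......
.......
.....##
...#.##
.....##
.......
.......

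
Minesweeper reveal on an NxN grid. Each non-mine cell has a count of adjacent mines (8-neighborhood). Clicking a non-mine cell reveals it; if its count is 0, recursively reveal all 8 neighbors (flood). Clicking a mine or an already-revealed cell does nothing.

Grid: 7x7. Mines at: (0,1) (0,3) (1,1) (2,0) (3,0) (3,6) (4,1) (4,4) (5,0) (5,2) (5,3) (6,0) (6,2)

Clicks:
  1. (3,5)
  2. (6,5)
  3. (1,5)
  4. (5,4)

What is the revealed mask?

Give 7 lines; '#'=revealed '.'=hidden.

Click 1 (3,5) count=2: revealed 1 new [(3,5)] -> total=1
Click 2 (6,5) count=0: revealed 8 new [(4,5) (4,6) (5,4) (5,5) (5,6) (6,4) (6,5) (6,6)] -> total=9
Click 3 (1,5) count=0: revealed 16 new [(0,4) (0,5) (0,6) (1,2) (1,3) (1,4) (1,5) (1,6) (2,2) (2,3) (2,4) (2,5) (2,6) (3,2) (3,3) (3,4)] -> total=25
Click 4 (5,4) count=2: revealed 0 new [(none)] -> total=25

Answer: ....###
..#####
..#####
..####.
.....##
....###
....###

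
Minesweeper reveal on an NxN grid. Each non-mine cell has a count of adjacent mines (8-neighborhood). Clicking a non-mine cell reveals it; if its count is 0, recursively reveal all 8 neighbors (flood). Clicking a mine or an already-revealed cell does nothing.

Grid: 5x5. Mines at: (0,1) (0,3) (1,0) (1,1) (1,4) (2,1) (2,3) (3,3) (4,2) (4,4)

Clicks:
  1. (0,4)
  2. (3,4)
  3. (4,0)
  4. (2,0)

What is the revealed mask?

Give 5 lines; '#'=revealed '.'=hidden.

Answer: ....#
.....
#....
##..#
##...

Derivation:
Click 1 (0,4) count=2: revealed 1 new [(0,4)] -> total=1
Click 2 (3,4) count=3: revealed 1 new [(3,4)] -> total=2
Click 3 (4,0) count=0: revealed 4 new [(3,0) (3,1) (4,0) (4,1)] -> total=6
Click 4 (2,0) count=3: revealed 1 new [(2,0)] -> total=7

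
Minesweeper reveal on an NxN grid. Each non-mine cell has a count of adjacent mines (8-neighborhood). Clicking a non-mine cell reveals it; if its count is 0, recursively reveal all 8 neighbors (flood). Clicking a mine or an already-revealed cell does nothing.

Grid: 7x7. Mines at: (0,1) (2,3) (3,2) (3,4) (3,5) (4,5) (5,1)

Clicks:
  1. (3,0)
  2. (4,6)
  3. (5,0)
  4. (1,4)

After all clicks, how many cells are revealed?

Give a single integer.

Click 1 (3,0) count=0: revealed 8 new [(1,0) (1,1) (2,0) (2,1) (3,0) (3,1) (4,0) (4,1)] -> total=8
Click 2 (4,6) count=2: revealed 1 new [(4,6)] -> total=9
Click 3 (5,0) count=1: revealed 1 new [(5,0)] -> total=10
Click 4 (1,4) count=1: revealed 1 new [(1,4)] -> total=11

Answer: 11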